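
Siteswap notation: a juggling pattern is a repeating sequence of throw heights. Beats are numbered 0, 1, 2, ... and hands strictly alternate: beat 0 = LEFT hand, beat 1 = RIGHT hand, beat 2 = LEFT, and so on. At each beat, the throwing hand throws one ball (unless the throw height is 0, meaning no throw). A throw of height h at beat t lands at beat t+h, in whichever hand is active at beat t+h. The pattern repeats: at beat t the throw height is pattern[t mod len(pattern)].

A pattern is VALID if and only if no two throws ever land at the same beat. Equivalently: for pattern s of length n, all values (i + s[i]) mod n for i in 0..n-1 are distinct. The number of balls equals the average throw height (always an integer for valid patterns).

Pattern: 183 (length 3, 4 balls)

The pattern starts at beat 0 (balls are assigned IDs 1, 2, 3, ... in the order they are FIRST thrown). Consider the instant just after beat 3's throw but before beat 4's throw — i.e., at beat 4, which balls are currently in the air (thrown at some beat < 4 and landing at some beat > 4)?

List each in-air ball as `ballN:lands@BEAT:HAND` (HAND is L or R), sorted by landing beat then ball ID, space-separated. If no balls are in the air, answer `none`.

Beat 0 (L): throw ball1 h=1 -> lands@1:R; in-air after throw: [b1@1:R]
Beat 1 (R): throw ball1 h=8 -> lands@9:R; in-air after throw: [b1@9:R]
Beat 2 (L): throw ball2 h=3 -> lands@5:R; in-air after throw: [b2@5:R b1@9:R]
Beat 3 (R): throw ball3 h=1 -> lands@4:L; in-air after throw: [b3@4:L b2@5:R b1@9:R]
Beat 4 (L): throw ball3 h=8 -> lands@12:L; in-air after throw: [b2@5:R b1@9:R b3@12:L]

Answer: ball2:lands@5:R ball1:lands@9:R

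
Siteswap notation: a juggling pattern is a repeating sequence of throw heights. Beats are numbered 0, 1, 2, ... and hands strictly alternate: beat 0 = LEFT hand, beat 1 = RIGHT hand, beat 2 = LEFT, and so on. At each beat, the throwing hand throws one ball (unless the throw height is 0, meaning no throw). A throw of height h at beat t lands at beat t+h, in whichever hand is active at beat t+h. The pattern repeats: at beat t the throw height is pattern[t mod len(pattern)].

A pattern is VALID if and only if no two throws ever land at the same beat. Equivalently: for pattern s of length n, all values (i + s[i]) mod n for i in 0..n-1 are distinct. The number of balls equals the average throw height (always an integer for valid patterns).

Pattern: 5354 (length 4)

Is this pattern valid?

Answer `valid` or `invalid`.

i=0: (i + s[i]) mod n = (0 + 5) mod 4 = 1
i=1: (i + s[i]) mod n = (1 + 3) mod 4 = 0
i=2: (i + s[i]) mod n = (2 + 5) mod 4 = 3
i=3: (i + s[i]) mod n = (3 + 4) mod 4 = 3
Residues: [1, 0, 3, 3], distinct: False

Answer: invalid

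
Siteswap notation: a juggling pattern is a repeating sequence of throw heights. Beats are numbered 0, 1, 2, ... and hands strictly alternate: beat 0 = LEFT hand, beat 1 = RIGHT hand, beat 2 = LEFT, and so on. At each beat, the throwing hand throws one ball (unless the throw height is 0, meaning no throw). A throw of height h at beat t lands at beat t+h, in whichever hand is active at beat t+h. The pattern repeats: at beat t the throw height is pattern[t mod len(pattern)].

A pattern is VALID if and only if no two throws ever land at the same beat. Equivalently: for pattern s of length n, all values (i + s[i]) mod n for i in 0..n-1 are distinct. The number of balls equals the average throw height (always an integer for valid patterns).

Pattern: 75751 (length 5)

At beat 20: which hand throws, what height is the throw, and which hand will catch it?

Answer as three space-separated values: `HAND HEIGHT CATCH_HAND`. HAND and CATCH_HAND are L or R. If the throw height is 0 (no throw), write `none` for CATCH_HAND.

Beat 20: 20 mod 2 = 0, so hand = L
Throw height = pattern[20 mod 5] = pattern[0] = 7
Lands at beat 20+7=27, 27 mod 2 = 1, so catch hand = R

Answer: L 7 R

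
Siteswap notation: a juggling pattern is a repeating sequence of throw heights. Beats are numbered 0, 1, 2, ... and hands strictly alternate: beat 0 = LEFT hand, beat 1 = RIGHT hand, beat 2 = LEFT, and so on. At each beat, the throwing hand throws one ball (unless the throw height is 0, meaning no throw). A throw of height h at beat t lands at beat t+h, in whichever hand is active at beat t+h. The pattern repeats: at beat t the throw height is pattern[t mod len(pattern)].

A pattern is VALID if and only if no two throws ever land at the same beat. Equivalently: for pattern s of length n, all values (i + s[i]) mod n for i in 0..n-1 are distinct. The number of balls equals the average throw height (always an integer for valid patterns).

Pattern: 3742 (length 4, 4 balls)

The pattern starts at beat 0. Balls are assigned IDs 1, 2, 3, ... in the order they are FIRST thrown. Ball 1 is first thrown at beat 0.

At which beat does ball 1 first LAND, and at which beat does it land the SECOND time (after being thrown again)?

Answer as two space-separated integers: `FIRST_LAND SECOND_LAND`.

Beat 0 (L): throw ball1 h=3 -> lands@3:R; in-air after throw: [b1@3:R]
Beat 1 (R): throw ball2 h=7 -> lands@8:L; in-air after throw: [b1@3:R b2@8:L]
Beat 2 (L): throw ball3 h=4 -> lands@6:L; in-air after throw: [b1@3:R b3@6:L b2@8:L]
Beat 3 (R): throw ball1 h=2 -> lands@5:R; in-air after throw: [b1@5:R b3@6:L b2@8:L]
Beat 4 (L): throw ball4 h=3 -> lands@7:R; in-air after throw: [b1@5:R b3@6:L b4@7:R b2@8:L]
Beat 5 (R): throw ball1 h=7 -> lands@12:L; in-air after throw: [b3@6:L b4@7:R b2@8:L b1@12:L]
Ball 1: thrown@0 h=3 -> first land @3; rethrown@3 h=2 -> second land @5

Answer: 3 5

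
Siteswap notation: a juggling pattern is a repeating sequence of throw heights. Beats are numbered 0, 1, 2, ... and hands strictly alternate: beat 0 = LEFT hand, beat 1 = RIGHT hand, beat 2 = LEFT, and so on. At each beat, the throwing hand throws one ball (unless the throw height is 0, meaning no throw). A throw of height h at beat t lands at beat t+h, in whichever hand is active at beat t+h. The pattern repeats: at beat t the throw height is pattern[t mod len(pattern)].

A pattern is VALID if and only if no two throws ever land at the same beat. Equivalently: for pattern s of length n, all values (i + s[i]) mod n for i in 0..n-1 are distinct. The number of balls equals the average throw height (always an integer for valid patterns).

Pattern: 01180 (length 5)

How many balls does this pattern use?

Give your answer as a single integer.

Answer: 2

Derivation:
Pattern = [0, 1, 1, 8, 0], length n = 5
  position 0: throw height = 0, running sum = 0
  position 1: throw height = 1, running sum = 1
  position 2: throw height = 1, running sum = 2
  position 3: throw height = 8, running sum = 10
  position 4: throw height = 0, running sum = 10
Total sum = 10; balls = sum / n = 10 / 5 = 2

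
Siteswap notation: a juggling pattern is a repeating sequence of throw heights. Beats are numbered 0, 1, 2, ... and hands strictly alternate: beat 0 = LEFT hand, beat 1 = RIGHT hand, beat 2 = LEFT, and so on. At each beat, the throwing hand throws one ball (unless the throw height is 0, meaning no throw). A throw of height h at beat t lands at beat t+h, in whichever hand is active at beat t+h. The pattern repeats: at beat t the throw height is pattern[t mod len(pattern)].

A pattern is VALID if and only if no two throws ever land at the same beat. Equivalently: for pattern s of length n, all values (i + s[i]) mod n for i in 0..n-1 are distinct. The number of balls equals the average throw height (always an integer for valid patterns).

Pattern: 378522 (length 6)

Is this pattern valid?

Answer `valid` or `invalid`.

i=0: (i + s[i]) mod n = (0 + 3) mod 6 = 3
i=1: (i + s[i]) mod n = (1 + 7) mod 6 = 2
i=2: (i + s[i]) mod n = (2 + 8) mod 6 = 4
i=3: (i + s[i]) mod n = (3 + 5) mod 6 = 2
i=4: (i + s[i]) mod n = (4 + 2) mod 6 = 0
i=5: (i + s[i]) mod n = (5 + 2) mod 6 = 1
Residues: [3, 2, 4, 2, 0, 1], distinct: False

Answer: invalid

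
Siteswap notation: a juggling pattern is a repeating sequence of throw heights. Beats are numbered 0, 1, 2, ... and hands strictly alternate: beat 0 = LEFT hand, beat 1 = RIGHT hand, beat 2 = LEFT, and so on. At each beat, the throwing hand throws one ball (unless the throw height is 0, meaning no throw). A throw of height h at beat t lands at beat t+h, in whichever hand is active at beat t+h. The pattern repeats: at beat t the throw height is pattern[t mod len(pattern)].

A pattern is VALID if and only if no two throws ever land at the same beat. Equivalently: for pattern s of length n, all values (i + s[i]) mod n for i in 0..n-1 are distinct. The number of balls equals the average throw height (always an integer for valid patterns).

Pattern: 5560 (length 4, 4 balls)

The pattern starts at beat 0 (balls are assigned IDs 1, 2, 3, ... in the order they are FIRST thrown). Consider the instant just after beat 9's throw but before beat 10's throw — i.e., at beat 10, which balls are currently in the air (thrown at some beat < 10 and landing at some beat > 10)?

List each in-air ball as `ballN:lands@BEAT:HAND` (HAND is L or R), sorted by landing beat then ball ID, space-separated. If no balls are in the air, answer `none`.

Answer: ball2:lands@12:L ball3:lands@13:R ball4:lands@14:L

Derivation:
Beat 0 (L): throw ball1 h=5 -> lands@5:R; in-air after throw: [b1@5:R]
Beat 1 (R): throw ball2 h=5 -> lands@6:L; in-air after throw: [b1@5:R b2@6:L]
Beat 2 (L): throw ball3 h=6 -> lands@8:L; in-air after throw: [b1@5:R b2@6:L b3@8:L]
Beat 4 (L): throw ball4 h=5 -> lands@9:R; in-air after throw: [b1@5:R b2@6:L b3@8:L b4@9:R]
Beat 5 (R): throw ball1 h=5 -> lands@10:L; in-air after throw: [b2@6:L b3@8:L b4@9:R b1@10:L]
Beat 6 (L): throw ball2 h=6 -> lands@12:L; in-air after throw: [b3@8:L b4@9:R b1@10:L b2@12:L]
Beat 8 (L): throw ball3 h=5 -> lands@13:R; in-air after throw: [b4@9:R b1@10:L b2@12:L b3@13:R]
Beat 9 (R): throw ball4 h=5 -> lands@14:L; in-air after throw: [b1@10:L b2@12:L b3@13:R b4@14:L]
Beat 10 (L): throw ball1 h=6 -> lands@16:L; in-air after throw: [b2@12:L b3@13:R b4@14:L b1@16:L]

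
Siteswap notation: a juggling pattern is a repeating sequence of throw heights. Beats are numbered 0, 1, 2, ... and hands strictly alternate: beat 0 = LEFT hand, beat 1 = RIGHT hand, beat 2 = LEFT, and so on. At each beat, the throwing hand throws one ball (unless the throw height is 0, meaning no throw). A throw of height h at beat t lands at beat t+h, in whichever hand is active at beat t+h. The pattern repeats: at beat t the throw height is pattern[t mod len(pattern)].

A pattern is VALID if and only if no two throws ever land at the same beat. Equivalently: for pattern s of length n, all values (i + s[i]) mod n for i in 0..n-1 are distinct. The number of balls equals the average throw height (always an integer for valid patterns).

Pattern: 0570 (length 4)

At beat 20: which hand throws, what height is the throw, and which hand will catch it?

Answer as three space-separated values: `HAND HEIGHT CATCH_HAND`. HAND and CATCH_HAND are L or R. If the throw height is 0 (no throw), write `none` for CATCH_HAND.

Answer: L 0 none

Derivation:
Beat 20: 20 mod 2 = 0, so hand = L
Throw height = pattern[20 mod 4] = pattern[0] = 0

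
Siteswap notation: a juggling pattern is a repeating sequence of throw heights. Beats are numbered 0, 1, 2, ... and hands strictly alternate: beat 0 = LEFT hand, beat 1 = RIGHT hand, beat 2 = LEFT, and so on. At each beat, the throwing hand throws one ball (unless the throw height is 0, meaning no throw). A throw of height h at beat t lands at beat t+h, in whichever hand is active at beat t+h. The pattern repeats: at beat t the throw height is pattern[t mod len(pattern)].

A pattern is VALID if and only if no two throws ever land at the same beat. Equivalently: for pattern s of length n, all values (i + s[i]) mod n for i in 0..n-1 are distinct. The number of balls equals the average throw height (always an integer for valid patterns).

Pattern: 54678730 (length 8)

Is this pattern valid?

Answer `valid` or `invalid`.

i=0: (i + s[i]) mod n = (0 + 5) mod 8 = 5
i=1: (i + s[i]) mod n = (1 + 4) mod 8 = 5
i=2: (i + s[i]) mod n = (2 + 6) mod 8 = 0
i=3: (i + s[i]) mod n = (3 + 7) mod 8 = 2
i=4: (i + s[i]) mod n = (4 + 8) mod 8 = 4
i=5: (i + s[i]) mod n = (5 + 7) mod 8 = 4
i=6: (i + s[i]) mod n = (6 + 3) mod 8 = 1
i=7: (i + s[i]) mod n = (7 + 0) mod 8 = 7
Residues: [5, 5, 0, 2, 4, 4, 1, 7], distinct: False

Answer: invalid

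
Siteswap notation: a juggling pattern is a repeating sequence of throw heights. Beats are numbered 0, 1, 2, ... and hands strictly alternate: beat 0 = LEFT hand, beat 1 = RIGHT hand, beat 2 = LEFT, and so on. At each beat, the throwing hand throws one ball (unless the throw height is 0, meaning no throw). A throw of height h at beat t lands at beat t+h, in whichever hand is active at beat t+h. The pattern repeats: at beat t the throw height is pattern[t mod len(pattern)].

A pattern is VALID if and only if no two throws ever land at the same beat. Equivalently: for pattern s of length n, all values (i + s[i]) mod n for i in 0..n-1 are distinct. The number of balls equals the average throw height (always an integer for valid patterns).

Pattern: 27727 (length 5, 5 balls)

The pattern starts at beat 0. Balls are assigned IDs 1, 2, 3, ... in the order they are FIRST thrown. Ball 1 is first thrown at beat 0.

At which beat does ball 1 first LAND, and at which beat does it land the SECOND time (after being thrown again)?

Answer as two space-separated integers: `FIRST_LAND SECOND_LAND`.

Answer: 2 9

Derivation:
Beat 0 (L): throw ball1 h=2 -> lands@2:L; in-air after throw: [b1@2:L]
Beat 1 (R): throw ball2 h=7 -> lands@8:L; in-air after throw: [b1@2:L b2@8:L]
Beat 2 (L): throw ball1 h=7 -> lands@9:R; in-air after throw: [b2@8:L b1@9:R]
Beat 3 (R): throw ball3 h=2 -> lands@5:R; in-air after throw: [b3@5:R b2@8:L b1@9:R]
Beat 4 (L): throw ball4 h=7 -> lands@11:R; in-air after throw: [b3@5:R b2@8:L b1@9:R b4@11:R]
Beat 5 (R): throw ball3 h=2 -> lands@7:R; in-air after throw: [b3@7:R b2@8:L b1@9:R b4@11:R]
Beat 6 (L): throw ball5 h=7 -> lands@13:R; in-air after throw: [b3@7:R b2@8:L b1@9:R b4@11:R b5@13:R]
Beat 7 (R): throw ball3 h=7 -> lands@14:L; in-air after throw: [b2@8:L b1@9:R b4@11:R b5@13:R b3@14:L]
Beat 8 (L): throw ball2 h=2 -> lands@10:L; in-air after throw: [b1@9:R b2@10:L b4@11:R b5@13:R b3@14:L]
Beat 9 (R): throw ball1 h=7 -> lands@16:L; in-air after throw: [b2@10:L b4@11:R b5@13:R b3@14:L b1@16:L]
Ball 1: thrown@0 h=2 -> first land @2; rethrown@2 h=7 -> second land @9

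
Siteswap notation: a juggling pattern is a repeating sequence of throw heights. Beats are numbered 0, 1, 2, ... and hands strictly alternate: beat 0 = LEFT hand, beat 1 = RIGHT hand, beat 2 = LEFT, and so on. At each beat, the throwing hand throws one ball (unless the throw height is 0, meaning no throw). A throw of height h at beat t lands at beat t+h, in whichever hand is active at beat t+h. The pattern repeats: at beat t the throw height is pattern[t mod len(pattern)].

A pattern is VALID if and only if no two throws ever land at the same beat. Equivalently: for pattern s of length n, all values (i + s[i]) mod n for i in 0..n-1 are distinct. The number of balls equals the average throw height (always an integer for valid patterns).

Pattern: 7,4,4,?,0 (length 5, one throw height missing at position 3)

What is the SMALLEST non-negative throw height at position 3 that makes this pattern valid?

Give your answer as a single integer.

i=0: (0 + 7) mod 5 = 2
i=1: (1 + 4) mod 5 = 0
i=2: (2 + 4) mod 5 = 1
i=3: s[i]=? (unknown)
i=4: (4 + 0) mod 5 = 4
Known residues: [0, 1, 2, 4]; need a permutation of 0..4, so missing residue r = 3
Need (3 + s) mod 5 = 3; smallest s = (3 - 3) mod 5 = 0

Answer: 0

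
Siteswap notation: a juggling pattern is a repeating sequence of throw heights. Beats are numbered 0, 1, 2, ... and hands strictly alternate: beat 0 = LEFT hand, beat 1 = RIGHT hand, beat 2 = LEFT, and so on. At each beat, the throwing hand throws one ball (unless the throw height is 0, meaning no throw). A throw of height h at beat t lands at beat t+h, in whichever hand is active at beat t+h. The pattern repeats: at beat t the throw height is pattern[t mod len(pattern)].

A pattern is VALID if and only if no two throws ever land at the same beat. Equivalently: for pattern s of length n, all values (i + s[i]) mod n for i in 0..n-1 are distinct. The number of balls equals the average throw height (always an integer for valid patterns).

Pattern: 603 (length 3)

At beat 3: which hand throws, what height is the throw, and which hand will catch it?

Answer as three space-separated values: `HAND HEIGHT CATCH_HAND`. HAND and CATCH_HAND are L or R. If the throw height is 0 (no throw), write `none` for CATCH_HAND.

Beat 3: 3 mod 2 = 1, so hand = R
Throw height = pattern[3 mod 3] = pattern[0] = 6
Lands at beat 3+6=9, 9 mod 2 = 1, so catch hand = R

Answer: R 6 R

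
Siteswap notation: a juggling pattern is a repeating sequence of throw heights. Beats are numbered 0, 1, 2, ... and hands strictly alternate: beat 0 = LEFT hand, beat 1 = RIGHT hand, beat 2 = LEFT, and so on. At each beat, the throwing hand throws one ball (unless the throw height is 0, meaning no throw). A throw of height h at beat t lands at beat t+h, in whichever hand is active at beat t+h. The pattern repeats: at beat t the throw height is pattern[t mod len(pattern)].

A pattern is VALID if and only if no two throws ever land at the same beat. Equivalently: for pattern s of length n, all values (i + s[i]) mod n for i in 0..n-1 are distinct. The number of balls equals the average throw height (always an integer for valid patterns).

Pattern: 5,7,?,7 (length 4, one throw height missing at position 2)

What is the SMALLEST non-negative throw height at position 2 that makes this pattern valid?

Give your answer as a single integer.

i=0: (0 + 5) mod 4 = 1
i=1: (1 + 7) mod 4 = 0
i=2: s[i]=? (unknown)
i=3: (3 + 7) mod 4 = 2
Known residues: [0, 1, 2]; need a permutation of 0..3, so missing residue r = 3
Need (2 + s) mod 4 = 3; smallest s = (3 - 2) mod 4 = 1

Answer: 1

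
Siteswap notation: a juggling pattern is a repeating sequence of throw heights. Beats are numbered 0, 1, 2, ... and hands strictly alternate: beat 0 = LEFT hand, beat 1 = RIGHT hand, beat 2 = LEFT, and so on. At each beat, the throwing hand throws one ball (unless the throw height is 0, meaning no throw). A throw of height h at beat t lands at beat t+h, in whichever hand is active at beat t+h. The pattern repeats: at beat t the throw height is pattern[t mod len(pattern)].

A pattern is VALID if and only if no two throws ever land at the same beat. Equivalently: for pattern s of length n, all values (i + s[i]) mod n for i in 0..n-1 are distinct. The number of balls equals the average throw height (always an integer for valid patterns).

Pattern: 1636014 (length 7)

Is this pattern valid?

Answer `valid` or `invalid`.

Answer: valid

Derivation:
i=0: (i + s[i]) mod n = (0 + 1) mod 7 = 1
i=1: (i + s[i]) mod n = (1 + 6) mod 7 = 0
i=2: (i + s[i]) mod n = (2 + 3) mod 7 = 5
i=3: (i + s[i]) mod n = (3 + 6) mod 7 = 2
i=4: (i + s[i]) mod n = (4 + 0) mod 7 = 4
i=5: (i + s[i]) mod n = (5 + 1) mod 7 = 6
i=6: (i + s[i]) mod n = (6 + 4) mod 7 = 3
Residues: [1, 0, 5, 2, 4, 6, 3], distinct: True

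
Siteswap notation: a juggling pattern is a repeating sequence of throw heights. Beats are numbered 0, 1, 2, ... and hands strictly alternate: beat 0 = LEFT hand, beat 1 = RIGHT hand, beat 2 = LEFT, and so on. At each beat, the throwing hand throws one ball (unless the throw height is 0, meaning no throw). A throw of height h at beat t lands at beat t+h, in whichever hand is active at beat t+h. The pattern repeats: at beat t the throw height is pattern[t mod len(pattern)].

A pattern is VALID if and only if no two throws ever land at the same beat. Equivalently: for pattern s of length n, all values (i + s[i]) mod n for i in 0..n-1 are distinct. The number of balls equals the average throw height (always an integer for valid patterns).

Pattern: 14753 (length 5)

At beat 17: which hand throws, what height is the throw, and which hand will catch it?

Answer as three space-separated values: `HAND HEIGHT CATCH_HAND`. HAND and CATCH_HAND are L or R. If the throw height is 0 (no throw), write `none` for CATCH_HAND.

Beat 17: 17 mod 2 = 1, so hand = R
Throw height = pattern[17 mod 5] = pattern[2] = 7
Lands at beat 17+7=24, 24 mod 2 = 0, so catch hand = L

Answer: R 7 L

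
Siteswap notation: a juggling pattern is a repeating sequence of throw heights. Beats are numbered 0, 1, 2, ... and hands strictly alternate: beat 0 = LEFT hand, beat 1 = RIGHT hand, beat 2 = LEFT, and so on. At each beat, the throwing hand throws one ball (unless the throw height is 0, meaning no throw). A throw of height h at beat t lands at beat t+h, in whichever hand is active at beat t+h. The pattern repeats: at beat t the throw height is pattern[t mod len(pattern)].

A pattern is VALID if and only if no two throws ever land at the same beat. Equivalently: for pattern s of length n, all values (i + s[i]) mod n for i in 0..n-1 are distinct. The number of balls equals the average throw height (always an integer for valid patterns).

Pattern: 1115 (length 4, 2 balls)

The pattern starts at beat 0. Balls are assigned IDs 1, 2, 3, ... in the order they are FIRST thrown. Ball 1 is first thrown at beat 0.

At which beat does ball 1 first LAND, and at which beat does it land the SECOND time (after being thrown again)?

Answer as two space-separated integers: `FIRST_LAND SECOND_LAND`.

Beat 0 (L): throw ball1 h=1 -> lands@1:R; in-air after throw: [b1@1:R]
Beat 1 (R): throw ball1 h=1 -> lands@2:L; in-air after throw: [b1@2:L]
Beat 2 (L): throw ball1 h=1 -> lands@3:R; in-air after throw: [b1@3:R]
Ball 1: thrown@0 h=1 -> first land @1; rethrown@1 h=1 -> second land @2

Answer: 1 2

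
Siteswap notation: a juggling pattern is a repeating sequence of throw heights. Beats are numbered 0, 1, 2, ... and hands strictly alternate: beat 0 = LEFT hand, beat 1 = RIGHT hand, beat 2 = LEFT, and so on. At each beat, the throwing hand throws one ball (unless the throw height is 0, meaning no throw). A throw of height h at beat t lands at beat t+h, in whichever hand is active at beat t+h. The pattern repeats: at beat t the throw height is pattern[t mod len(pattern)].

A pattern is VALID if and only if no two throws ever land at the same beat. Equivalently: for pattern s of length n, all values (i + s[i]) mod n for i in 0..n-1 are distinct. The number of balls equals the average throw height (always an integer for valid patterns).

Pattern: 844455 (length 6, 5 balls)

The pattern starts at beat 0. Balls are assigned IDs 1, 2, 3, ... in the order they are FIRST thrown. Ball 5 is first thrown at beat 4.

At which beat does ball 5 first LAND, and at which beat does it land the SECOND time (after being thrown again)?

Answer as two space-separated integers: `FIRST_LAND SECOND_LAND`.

Beat 0 (L): throw ball1 h=8 -> lands@8:L; in-air after throw: [b1@8:L]
Beat 1 (R): throw ball2 h=4 -> lands@5:R; in-air after throw: [b2@5:R b1@8:L]
Beat 2 (L): throw ball3 h=4 -> lands@6:L; in-air after throw: [b2@5:R b3@6:L b1@8:L]
Beat 3 (R): throw ball4 h=4 -> lands@7:R; in-air after throw: [b2@5:R b3@6:L b4@7:R b1@8:L]
Beat 4 (L): throw ball5 h=5 -> lands@9:R; in-air after throw: [b2@5:R b3@6:L b4@7:R b1@8:L b5@9:R]
Beat 5 (R): throw ball2 h=5 -> lands@10:L; in-air after throw: [b3@6:L b4@7:R b1@8:L b5@9:R b2@10:L]
Beat 6 (L): throw ball3 h=8 -> lands@14:L; in-air after throw: [b4@7:R b1@8:L b5@9:R b2@10:L b3@14:L]
Beat 7 (R): throw ball4 h=4 -> lands@11:R; in-air after throw: [b1@8:L b5@9:R b2@10:L b4@11:R b3@14:L]
Beat 8 (L): throw ball1 h=4 -> lands@12:L; in-air after throw: [b5@9:R b2@10:L b4@11:R b1@12:L b3@14:L]
Beat 9 (R): throw ball5 h=4 -> lands@13:R; in-air after throw: [b2@10:L b4@11:R b1@12:L b5@13:R b3@14:L]
Beat 10 (L): throw ball2 h=5 -> lands@15:R; in-air after throw: [b4@11:R b1@12:L b5@13:R b3@14:L b2@15:R]
Beat 11 (R): throw ball4 h=5 -> lands@16:L; in-air after throw: [b1@12:L b5@13:R b3@14:L b2@15:R b4@16:L]
Beat 12 (L): throw ball1 h=8 -> lands@20:L; in-air after throw: [b5@13:R b3@14:L b2@15:R b4@16:L b1@20:L]
Beat 13 (R): throw ball5 h=4 -> lands@17:R; in-air after throw: [b3@14:L b2@15:R b4@16:L b5@17:R b1@20:L]
Ball 5: thrown@4 h=5 -> first land @9; rethrown@9 h=4 -> second land @13

Answer: 9 13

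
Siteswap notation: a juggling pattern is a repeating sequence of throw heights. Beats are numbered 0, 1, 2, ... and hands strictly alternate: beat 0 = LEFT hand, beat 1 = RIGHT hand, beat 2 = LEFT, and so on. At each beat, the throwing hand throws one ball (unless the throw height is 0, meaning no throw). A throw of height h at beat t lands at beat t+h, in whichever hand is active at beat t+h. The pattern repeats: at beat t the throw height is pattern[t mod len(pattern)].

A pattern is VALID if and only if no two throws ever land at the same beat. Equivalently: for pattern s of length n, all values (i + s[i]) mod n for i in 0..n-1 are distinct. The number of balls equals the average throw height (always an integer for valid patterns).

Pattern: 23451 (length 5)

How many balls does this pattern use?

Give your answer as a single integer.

Answer: 3

Derivation:
Pattern = [2, 3, 4, 5, 1], length n = 5
  position 0: throw height = 2, running sum = 2
  position 1: throw height = 3, running sum = 5
  position 2: throw height = 4, running sum = 9
  position 3: throw height = 5, running sum = 14
  position 4: throw height = 1, running sum = 15
Total sum = 15; balls = sum / n = 15 / 5 = 3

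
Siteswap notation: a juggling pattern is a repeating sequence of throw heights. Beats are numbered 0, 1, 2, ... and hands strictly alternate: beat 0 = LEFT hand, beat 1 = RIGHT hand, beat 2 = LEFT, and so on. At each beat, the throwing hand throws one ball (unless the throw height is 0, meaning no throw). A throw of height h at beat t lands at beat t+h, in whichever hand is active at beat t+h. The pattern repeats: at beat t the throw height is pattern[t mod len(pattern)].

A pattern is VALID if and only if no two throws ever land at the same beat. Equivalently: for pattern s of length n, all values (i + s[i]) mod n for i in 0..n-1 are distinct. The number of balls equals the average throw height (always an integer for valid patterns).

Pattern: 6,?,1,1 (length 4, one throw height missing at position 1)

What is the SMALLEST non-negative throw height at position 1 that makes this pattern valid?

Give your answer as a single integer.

i=0: (0 + 6) mod 4 = 2
i=1: s[i]=? (unknown)
i=2: (2 + 1) mod 4 = 3
i=3: (3 + 1) mod 4 = 0
Known residues: [0, 2, 3]; need a permutation of 0..3, so missing residue r = 1
Need (1 + s) mod 4 = 1; smallest s = (1 - 1) mod 4 = 0

Answer: 0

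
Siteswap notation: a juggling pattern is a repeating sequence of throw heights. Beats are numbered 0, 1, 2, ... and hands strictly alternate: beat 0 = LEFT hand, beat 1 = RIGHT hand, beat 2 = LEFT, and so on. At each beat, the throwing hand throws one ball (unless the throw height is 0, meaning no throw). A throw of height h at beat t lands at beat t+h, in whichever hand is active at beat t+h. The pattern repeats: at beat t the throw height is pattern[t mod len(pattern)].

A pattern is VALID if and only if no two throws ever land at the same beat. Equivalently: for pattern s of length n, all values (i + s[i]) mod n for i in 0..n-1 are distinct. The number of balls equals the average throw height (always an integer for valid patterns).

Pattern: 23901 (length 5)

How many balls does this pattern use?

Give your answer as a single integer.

Answer: 3

Derivation:
Pattern = [2, 3, 9, 0, 1], length n = 5
  position 0: throw height = 2, running sum = 2
  position 1: throw height = 3, running sum = 5
  position 2: throw height = 9, running sum = 14
  position 3: throw height = 0, running sum = 14
  position 4: throw height = 1, running sum = 15
Total sum = 15; balls = sum / n = 15 / 5 = 3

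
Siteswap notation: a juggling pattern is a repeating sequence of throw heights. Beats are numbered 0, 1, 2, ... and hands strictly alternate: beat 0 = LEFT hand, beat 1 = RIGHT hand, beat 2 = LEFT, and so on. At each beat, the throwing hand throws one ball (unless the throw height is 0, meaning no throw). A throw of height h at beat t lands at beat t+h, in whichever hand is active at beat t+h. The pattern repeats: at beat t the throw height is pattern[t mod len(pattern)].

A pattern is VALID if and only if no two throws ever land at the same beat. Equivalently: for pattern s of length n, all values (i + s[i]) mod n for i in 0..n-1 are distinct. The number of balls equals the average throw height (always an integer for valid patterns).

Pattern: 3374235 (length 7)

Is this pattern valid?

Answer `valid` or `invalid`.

Answer: invalid

Derivation:
i=0: (i + s[i]) mod n = (0 + 3) mod 7 = 3
i=1: (i + s[i]) mod n = (1 + 3) mod 7 = 4
i=2: (i + s[i]) mod n = (2 + 7) mod 7 = 2
i=3: (i + s[i]) mod n = (3 + 4) mod 7 = 0
i=4: (i + s[i]) mod n = (4 + 2) mod 7 = 6
i=5: (i + s[i]) mod n = (5 + 3) mod 7 = 1
i=6: (i + s[i]) mod n = (6 + 5) mod 7 = 4
Residues: [3, 4, 2, 0, 6, 1, 4], distinct: False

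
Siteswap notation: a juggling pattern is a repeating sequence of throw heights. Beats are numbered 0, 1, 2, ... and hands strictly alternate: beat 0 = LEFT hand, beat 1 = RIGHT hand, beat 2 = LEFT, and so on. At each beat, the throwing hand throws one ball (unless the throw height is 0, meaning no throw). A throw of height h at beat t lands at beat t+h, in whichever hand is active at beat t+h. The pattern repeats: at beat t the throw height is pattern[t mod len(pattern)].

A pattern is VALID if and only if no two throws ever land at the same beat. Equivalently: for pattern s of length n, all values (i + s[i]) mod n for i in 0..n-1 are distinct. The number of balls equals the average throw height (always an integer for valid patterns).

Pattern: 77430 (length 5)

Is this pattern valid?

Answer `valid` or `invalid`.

i=0: (i + s[i]) mod n = (0 + 7) mod 5 = 2
i=1: (i + s[i]) mod n = (1 + 7) mod 5 = 3
i=2: (i + s[i]) mod n = (2 + 4) mod 5 = 1
i=3: (i + s[i]) mod n = (3 + 3) mod 5 = 1
i=4: (i + s[i]) mod n = (4 + 0) mod 5 = 4
Residues: [2, 3, 1, 1, 4], distinct: False

Answer: invalid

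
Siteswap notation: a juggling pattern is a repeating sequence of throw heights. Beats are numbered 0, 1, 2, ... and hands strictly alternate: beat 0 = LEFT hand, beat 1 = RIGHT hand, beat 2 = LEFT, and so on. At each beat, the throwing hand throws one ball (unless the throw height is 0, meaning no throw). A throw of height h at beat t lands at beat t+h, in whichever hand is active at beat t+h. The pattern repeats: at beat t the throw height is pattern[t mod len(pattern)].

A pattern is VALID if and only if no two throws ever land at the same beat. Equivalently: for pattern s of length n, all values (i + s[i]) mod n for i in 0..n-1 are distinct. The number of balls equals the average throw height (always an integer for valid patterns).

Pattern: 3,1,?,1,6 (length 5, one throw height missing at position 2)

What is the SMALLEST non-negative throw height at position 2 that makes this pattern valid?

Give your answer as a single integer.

i=0: (0 + 3) mod 5 = 3
i=1: (1 + 1) mod 5 = 2
i=2: s[i]=? (unknown)
i=3: (3 + 1) mod 5 = 4
i=4: (4 + 6) mod 5 = 0
Known residues: [0, 2, 3, 4]; need a permutation of 0..4, so missing residue r = 1
Need (2 + s) mod 5 = 1; smallest s = (1 - 2) mod 5 = 4

Answer: 4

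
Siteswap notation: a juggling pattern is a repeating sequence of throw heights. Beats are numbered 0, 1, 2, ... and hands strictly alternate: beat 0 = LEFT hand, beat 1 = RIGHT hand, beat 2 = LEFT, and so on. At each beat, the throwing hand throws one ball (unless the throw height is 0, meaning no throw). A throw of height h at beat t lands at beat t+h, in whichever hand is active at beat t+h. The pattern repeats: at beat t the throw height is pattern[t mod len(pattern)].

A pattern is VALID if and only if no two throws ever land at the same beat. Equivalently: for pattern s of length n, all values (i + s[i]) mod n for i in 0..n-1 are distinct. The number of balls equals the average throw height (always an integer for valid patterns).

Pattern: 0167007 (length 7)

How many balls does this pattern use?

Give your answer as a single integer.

Pattern = [0, 1, 6, 7, 0, 0, 7], length n = 7
  position 0: throw height = 0, running sum = 0
  position 1: throw height = 1, running sum = 1
  position 2: throw height = 6, running sum = 7
  position 3: throw height = 7, running sum = 14
  position 4: throw height = 0, running sum = 14
  position 5: throw height = 0, running sum = 14
  position 6: throw height = 7, running sum = 21
Total sum = 21; balls = sum / n = 21 / 7 = 3

Answer: 3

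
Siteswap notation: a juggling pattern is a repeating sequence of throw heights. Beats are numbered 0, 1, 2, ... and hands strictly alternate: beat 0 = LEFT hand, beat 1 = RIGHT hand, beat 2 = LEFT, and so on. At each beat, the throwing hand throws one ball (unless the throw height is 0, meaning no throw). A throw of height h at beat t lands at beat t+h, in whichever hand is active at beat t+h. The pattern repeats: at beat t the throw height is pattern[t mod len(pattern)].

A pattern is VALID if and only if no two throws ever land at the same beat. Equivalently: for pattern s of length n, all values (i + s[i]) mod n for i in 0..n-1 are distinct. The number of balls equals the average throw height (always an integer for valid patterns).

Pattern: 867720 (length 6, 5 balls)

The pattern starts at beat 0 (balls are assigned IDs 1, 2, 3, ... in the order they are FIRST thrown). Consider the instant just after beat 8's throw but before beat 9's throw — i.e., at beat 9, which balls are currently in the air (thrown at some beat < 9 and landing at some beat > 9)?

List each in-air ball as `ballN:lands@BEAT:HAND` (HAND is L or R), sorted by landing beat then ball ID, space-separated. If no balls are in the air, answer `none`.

Beat 0 (L): throw ball1 h=8 -> lands@8:L; in-air after throw: [b1@8:L]
Beat 1 (R): throw ball2 h=6 -> lands@7:R; in-air after throw: [b2@7:R b1@8:L]
Beat 2 (L): throw ball3 h=7 -> lands@9:R; in-air after throw: [b2@7:R b1@8:L b3@9:R]
Beat 3 (R): throw ball4 h=7 -> lands@10:L; in-air after throw: [b2@7:R b1@8:L b3@9:R b4@10:L]
Beat 4 (L): throw ball5 h=2 -> lands@6:L; in-air after throw: [b5@6:L b2@7:R b1@8:L b3@9:R b4@10:L]
Beat 6 (L): throw ball5 h=8 -> lands@14:L; in-air after throw: [b2@7:R b1@8:L b3@9:R b4@10:L b5@14:L]
Beat 7 (R): throw ball2 h=6 -> lands@13:R; in-air after throw: [b1@8:L b3@9:R b4@10:L b2@13:R b5@14:L]
Beat 8 (L): throw ball1 h=7 -> lands@15:R; in-air after throw: [b3@9:R b4@10:L b2@13:R b5@14:L b1@15:R]
Beat 9 (R): throw ball3 h=7 -> lands@16:L; in-air after throw: [b4@10:L b2@13:R b5@14:L b1@15:R b3@16:L]

Answer: ball4:lands@10:L ball2:lands@13:R ball5:lands@14:L ball1:lands@15:R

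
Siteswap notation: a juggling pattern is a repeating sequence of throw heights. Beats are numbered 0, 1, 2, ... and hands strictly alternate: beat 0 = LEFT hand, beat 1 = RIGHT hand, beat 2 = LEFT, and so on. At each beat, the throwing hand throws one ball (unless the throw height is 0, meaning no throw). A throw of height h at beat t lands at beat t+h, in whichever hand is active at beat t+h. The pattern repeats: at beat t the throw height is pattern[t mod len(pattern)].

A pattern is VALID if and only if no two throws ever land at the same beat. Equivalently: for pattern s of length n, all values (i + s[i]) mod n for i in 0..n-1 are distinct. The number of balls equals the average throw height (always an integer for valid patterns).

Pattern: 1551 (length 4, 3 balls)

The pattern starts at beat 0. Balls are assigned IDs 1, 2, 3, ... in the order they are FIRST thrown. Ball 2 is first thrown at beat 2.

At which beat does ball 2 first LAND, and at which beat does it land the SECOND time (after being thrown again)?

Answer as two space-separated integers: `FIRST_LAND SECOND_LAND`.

Beat 0 (L): throw ball1 h=1 -> lands@1:R; in-air after throw: [b1@1:R]
Beat 1 (R): throw ball1 h=5 -> lands@6:L; in-air after throw: [b1@6:L]
Beat 2 (L): throw ball2 h=5 -> lands@7:R; in-air after throw: [b1@6:L b2@7:R]
Beat 3 (R): throw ball3 h=1 -> lands@4:L; in-air after throw: [b3@4:L b1@6:L b2@7:R]
Beat 4 (L): throw ball3 h=1 -> lands@5:R; in-air after throw: [b3@5:R b1@6:L b2@7:R]
Beat 5 (R): throw ball3 h=5 -> lands@10:L; in-air after throw: [b1@6:L b2@7:R b3@10:L]
Beat 6 (L): throw ball1 h=5 -> lands@11:R; in-air after throw: [b2@7:R b3@10:L b1@11:R]
Beat 7 (R): throw ball2 h=1 -> lands@8:L; in-air after throw: [b2@8:L b3@10:L b1@11:R]
Beat 8 (L): throw ball2 h=1 -> lands@9:R; in-air after throw: [b2@9:R b3@10:L b1@11:R]
Ball 2: thrown@2 h=5 -> first land @7; rethrown@7 h=1 -> second land @8

Answer: 7 8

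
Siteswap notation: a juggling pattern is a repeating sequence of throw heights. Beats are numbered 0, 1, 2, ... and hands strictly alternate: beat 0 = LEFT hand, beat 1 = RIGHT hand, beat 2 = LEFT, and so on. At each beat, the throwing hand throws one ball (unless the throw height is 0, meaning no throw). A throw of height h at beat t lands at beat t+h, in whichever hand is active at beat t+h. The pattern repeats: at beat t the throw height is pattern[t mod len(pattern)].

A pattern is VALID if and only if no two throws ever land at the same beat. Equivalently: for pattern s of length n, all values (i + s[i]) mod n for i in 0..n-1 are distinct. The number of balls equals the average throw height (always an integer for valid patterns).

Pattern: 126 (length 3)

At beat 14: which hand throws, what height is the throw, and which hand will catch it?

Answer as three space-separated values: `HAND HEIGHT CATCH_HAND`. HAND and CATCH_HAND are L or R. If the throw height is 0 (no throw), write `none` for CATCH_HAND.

Beat 14: 14 mod 2 = 0, so hand = L
Throw height = pattern[14 mod 3] = pattern[2] = 6
Lands at beat 14+6=20, 20 mod 2 = 0, so catch hand = L

Answer: L 6 L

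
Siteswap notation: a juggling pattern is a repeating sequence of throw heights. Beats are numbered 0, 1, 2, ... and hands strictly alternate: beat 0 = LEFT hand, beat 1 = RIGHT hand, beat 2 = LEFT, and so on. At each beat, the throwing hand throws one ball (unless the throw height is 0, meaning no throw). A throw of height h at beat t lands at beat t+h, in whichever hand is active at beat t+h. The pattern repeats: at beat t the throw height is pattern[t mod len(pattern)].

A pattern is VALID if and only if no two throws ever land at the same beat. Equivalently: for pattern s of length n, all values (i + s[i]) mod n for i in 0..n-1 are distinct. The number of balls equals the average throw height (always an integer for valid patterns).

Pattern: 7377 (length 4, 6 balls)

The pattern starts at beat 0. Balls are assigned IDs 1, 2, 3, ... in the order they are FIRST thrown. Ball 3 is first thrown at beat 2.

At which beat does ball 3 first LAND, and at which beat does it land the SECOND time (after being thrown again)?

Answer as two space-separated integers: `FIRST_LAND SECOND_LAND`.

Beat 0 (L): throw ball1 h=7 -> lands@7:R; in-air after throw: [b1@7:R]
Beat 1 (R): throw ball2 h=3 -> lands@4:L; in-air after throw: [b2@4:L b1@7:R]
Beat 2 (L): throw ball3 h=7 -> lands@9:R; in-air after throw: [b2@4:L b1@7:R b3@9:R]
Beat 3 (R): throw ball4 h=7 -> lands@10:L; in-air after throw: [b2@4:L b1@7:R b3@9:R b4@10:L]
Beat 4 (L): throw ball2 h=7 -> lands@11:R; in-air after throw: [b1@7:R b3@9:R b4@10:L b2@11:R]
Beat 5 (R): throw ball5 h=3 -> lands@8:L; in-air after throw: [b1@7:R b5@8:L b3@9:R b4@10:L b2@11:R]
Beat 6 (L): throw ball6 h=7 -> lands@13:R; in-air after throw: [b1@7:R b5@8:L b3@9:R b4@10:L b2@11:R b6@13:R]
Beat 7 (R): throw ball1 h=7 -> lands@14:L; in-air after throw: [b5@8:L b3@9:R b4@10:L b2@11:R b6@13:R b1@14:L]
Beat 8 (L): throw ball5 h=7 -> lands@15:R; in-air after throw: [b3@9:R b4@10:L b2@11:R b6@13:R b1@14:L b5@15:R]
Beat 9 (R): throw ball3 h=3 -> lands@12:L; in-air after throw: [b4@10:L b2@11:R b3@12:L b6@13:R b1@14:L b5@15:R]
Beat 10 (L): throw ball4 h=7 -> lands@17:R; in-air after throw: [b2@11:R b3@12:L b6@13:R b1@14:L b5@15:R b4@17:R]
Beat 11 (R): throw ball2 h=7 -> lands@18:L; in-air after throw: [b3@12:L b6@13:R b1@14:L b5@15:R b4@17:R b2@18:L]
Beat 12 (L): throw ball3 h=7 -> lands@19:R; in-air after throw: [b6@13:R b1@14:L b5@15:R b4@17:R b2@18:L b3@19:R]
Ball 3: thrown@2 h=7 -> first land @9; rethrown@9 h=3 -> second land @12

Answer: 9 12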